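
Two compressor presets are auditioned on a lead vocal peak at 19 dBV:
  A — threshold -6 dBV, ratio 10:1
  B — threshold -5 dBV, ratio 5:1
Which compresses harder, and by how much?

A, by 3.3 dB

A: overshoot 25 dB → output overshoot 2.5 dB → GR 22.5 dB.
B: overshoot 24 dB → output overshoot 4.8 dB → GR 19.2 dB.
Difference: 3.3 dB in favour of A.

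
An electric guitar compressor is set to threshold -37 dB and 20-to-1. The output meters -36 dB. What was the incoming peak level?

-17 dB

Post-compression overshoot = -36 − (-37) = 1 dB.
Undo the ratio: input overshoot = 1 × 20 = 20 dB, giving input = -17 dB.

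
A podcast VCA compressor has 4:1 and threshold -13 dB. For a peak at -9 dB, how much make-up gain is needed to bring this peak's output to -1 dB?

11 dB

The peak compresses to -13 + 4/4 = -12 dB.
To reach -1 dB requires -1 − (-12) = 11 dB of make-up.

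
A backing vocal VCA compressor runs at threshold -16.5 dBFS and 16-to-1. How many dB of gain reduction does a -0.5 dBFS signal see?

15 dB

The signal is 16 dB above threshold.
After 16:1 compression the overshoot becomes 16/16 = 1 dB.
GR = overshoot in − overshoot out = 16 − 1 = 15 dB.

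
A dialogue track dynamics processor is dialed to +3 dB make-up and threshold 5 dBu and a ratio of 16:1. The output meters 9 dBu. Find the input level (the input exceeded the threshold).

Remove make-up: 9 − 3 = 6 dBu.
The compressed level sits 6 − 5 = 1 dB over threshold.
Before 16:1 compression the overshoot was 1 × 16 = 16 dB, so input = 5 + 16 = 21 dBu.

21 dBu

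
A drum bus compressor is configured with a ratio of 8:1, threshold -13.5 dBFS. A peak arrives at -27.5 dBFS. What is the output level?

-27.5 dBFS is 14 dB below the -13.5 dBFS threshold, so no gain reduction is applied.
Output = input = -27.5 dBFS.

-27.5 dBFS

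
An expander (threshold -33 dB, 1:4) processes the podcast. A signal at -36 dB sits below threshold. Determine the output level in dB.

-45 dB

The input is 3 dB below the -33 dB threshold.
A 1:4 expander multiplies undershoot by 4: 3 × 4 = 12 dB below threshold.
Output = -33 − 12 = -45 dB.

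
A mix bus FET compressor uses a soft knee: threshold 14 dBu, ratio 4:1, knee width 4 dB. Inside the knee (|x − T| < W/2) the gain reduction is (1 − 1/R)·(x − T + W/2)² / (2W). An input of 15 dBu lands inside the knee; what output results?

14.15625 dBu

x − T + W/2 = 15 − 14 + 2 = 3.
GR = (1 − 1/4) × 3² / 8 = 0.75 × 9 / 8 = 0.84375 dB.
Output = 15 − 0.84375 = 14.15625 dBu.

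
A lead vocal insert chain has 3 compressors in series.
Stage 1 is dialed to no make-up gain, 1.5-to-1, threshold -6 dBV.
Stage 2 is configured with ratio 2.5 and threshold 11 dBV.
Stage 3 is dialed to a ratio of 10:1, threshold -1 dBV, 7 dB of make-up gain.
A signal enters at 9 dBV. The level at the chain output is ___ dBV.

6.5 dBV

Stage 1: 9 dBV is 15 dB over -6 dBV; at 1.5:1 that becomes 10 dB over, giving 4 dBV.
Stage 2: 4 dBV ≤ 11 dBV, so stage 2 doesn't engage; output 4 dBV.
Stage 3: 5 dB above -1 dBV, reduced 10:1 to 0.5 dB above → -0.5 dBV; +7 dB make-up → 6.5 dBV.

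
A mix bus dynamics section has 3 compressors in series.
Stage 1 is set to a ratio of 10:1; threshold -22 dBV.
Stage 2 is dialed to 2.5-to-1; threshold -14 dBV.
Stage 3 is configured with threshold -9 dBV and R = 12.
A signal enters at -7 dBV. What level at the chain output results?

Stage 1: -7 dBV is 15 dB over -22 dBV; at 10:1 that becomes 1.5 dB over, giving -20.5 dBV.
Stage 2: -20.5 dBV ≤ -14 dBV, so stage 2 doesn't engage; output -20.5 dBV.
Stage 3: below threshold (-20.5 ≤ -9); passes unchanged; output -20.5 dBV.

-20.5 dBV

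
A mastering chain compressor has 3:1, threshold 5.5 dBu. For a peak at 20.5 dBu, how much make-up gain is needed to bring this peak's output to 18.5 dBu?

Overshoot 15 dB → 15/3 = 5 dB after compression, so the compressed level is 5.5 + 5 = 10.5 dBu.
Make-up = target − compressed = 18.5 − 10.5 = 8 dB.

8 dB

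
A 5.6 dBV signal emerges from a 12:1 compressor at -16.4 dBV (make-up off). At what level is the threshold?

Let T be the threshold. Output overshoot = (input overshoot)/R, so -16.4 − T = (5.6 − T)/12.
12·(-16.4 − T) = 5.6 − T → 11·T = -196.8 − 5.6 = -202.4.
T = -202.4/11 = -18.4 dBV.

-18.4 dBV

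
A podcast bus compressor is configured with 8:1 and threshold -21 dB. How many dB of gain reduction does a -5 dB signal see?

-5 dB exceeds the threshold by 16 dB.
At 8:1, output sits 16/8 = 2 dB above threshold.
So the signal is attenuated by 16 − 2 = 14 dB.

14 dB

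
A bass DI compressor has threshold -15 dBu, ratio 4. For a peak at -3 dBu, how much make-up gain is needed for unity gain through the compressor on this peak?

9 dB

Without make-up, output = threshold + overshoot/4 = -15 + 3 = -12 dBu.
Gap to target: 9 dB.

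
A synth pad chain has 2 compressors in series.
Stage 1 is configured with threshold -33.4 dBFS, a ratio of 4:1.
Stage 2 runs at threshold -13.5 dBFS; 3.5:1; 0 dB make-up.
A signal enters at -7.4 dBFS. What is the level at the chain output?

Stage 1: 26 dB above -33.4 dBFS, reduced 4:1 to 6.5 dB above → -26.9 dBFS.
Stage 2: below threshold (-26.9 ≤ -13.5); passes unchanged; output -26.9 dBFS.

-26.9 dBFS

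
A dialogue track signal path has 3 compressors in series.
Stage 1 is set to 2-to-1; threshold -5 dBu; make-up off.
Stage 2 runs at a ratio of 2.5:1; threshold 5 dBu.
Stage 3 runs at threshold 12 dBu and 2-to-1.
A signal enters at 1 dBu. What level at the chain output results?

-2 dBu

Stage 1: overshoot 6 dB → 6/2 = 3 dB → -2 dBu.
Stage 2: -2 dBu is at or below the 5 dBu threshold — no compression; output -2 dBu.
Stage 3: -2 dBu is at or below the 12 dBu threshold — no compression; output -2 dBu.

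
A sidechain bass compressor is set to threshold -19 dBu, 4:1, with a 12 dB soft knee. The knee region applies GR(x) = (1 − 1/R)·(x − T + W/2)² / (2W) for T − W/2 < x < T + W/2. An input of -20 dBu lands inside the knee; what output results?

x − T + W/2 = -20 − (-19) + 6 = 5.
GR = (1 − 1/4) × 5² / 24 = 0.75 × 25 / 24 = 0.78125 dB.
Output = -20 − 0.78125 = -20.78125 dBu.

-20.78125 dBu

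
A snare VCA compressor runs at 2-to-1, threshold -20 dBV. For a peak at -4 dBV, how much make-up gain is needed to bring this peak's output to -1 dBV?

The peak compresses to -20 + 16/2 = -12 dBV.
To reach -1 dBV requires -1 − (-12) = 11 dB of make-up.

11 dB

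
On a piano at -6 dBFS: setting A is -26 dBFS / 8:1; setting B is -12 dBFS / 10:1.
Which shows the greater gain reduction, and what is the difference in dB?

A: 20 dB over, compressed to 2.5 dB over, so 17.5 dB of GR.
B: 6 dB over, compressed to 0.6 dB over, so 5.4 dB of GR.
A reduces 12.1 dB more.

A, by 12.1 dB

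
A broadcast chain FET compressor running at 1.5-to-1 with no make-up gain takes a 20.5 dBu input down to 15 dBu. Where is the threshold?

4 dBu

Gain reduction = 20.5 − 15 = 5.5 dB; output overshoot = GR / (R − 1) = 5.5 / 0.5 = 11 dB.
Threshold = output − output overshoot = 15 − 11 = 4 dBu.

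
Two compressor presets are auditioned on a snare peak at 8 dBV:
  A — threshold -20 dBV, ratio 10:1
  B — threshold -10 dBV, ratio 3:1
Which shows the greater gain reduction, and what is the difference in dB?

A, by 13.2 dB

A: overshoot 28 dB → output overshoot 2.8 dB → GR 25.2 dB.
B: overshoot 18 dB → output overshoot 6 dB → GR 12 dB.
A applies 13.2 dB more gain reduction.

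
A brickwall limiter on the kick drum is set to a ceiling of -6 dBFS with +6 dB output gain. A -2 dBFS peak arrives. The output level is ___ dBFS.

At ∞:1, everything above -6 dBFS is held at the ceiling.
Output gain then adds 6 dB: -6 + 6 = 0 dBFS.

0 dBFS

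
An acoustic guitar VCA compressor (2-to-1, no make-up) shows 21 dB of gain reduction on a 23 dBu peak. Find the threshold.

Let T be the threshold. Output overshoot = (input overshoot)/R, so 2 − T = (23 − T)/2.
2·(2 − T) = 23 − T → 1·T = 4 − 23 = -19.
T = -19/1 = -19 dBu.

-19 dBu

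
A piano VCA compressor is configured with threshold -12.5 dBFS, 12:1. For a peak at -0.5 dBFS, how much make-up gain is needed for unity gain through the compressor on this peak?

11 dB

Overshoot 12 dB → 12/12 = 1 dB after compression, so the compressed level is -12.5 + 1 = -11.5 dBFS.
Make-up = target − compressed = -0.5 − (-11.5) = 11 dB.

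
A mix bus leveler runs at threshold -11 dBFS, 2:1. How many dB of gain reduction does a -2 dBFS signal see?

4.5 dB

The signal is 9 dB above threshold.
At 2:1, output sits 9/2 = 4.5 dB above threshold.
Gain reduction = 9 − 4.5 = 4.5 dB.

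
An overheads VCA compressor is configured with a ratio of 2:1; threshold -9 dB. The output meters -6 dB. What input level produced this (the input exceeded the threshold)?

-3 dB

Post-compression overshoot = -6 − (-9) = 3 dB.
Before 2:1 compression the overshoot was 3 × 2 = 6 dB, so input = -9 + 6 = -3 dB.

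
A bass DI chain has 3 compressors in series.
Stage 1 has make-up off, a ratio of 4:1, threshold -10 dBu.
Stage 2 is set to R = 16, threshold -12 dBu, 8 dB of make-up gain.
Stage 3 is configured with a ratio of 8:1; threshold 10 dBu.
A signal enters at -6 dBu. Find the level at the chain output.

Stage 1: -6 dBu is 4 dB over -10 dBu; at 4:1 that becomes 1 dB over, giving -9 dBu.
Stage 2: 3 dB above -12 dBu, reduced 16:1 to 0.1875 dB above → -11.8125 dBu; +8 dB make-up → -3.8125 dBu.
Stage 3: -3.8125 dBu is at or below the 10 dBu threshold — no compression; output -3.8125 dBu.

-3.8125 dBu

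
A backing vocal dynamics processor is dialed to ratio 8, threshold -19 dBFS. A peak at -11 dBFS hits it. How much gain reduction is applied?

-11 dBFS exceeds the threshold by 8 dB.
A 8:1 ratio leaves 1 dB of that excess.
Gain reduction = 8 − 1 = 7 dB.

7 dB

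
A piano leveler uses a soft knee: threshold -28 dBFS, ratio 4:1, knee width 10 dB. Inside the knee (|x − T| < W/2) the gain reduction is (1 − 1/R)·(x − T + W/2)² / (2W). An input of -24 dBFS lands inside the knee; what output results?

-27.0375 dBFS

x − T + W/2 = -24 − (-28) + 5 = 9.
GR = (1 − 1/4) × 9² / 20 = 0.75 × 81 / 20 = 3.0375 dB.
Output = -24 − 3.0375 = -27.0375 dBFS.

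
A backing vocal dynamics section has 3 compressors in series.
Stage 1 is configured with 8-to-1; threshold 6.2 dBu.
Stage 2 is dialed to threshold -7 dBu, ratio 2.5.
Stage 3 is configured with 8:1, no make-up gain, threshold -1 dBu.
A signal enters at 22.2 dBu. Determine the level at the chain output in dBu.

-0.99 dBu

Stage 1: 16 dB above 6.2 dBu, reduced 8:1 to 2 dB above → 8.2 dBu.
Stage 2: overshoot 15.2 dB → 15.2/2.5 = 6.08 dB → -0.92 dBu.
Stage 3: -0.92 dBu is 0.08 dB over -1 dBu; at 8:1 that becomes 0.01 dB over, giving -0.99 dBu.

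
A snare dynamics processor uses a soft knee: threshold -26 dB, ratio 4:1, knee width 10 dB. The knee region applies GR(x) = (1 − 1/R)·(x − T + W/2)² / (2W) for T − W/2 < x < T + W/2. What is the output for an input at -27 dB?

x − T + W/2 = -27 − (-26) + 5 = 4.
GR = (1 − 1/4) × 4² / 20 = 0.75 × 16 / 20 = 0.6 dB.
Output = -27 − 0.6 = -27.6 dB.

-27.6 dB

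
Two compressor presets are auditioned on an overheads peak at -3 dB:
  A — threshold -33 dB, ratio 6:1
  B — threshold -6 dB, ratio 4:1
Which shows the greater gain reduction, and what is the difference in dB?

A: 30 dB over, compressed to 5 dB over, so 25 dB of GR.
B: 3 dB over, compressed to 0.75 dB over, so 2.25 dB of GR.
Difference: 22.75 dB in favour of A.

A, by 22.75 dB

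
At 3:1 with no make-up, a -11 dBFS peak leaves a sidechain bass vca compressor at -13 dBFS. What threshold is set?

Input is 3 dB above T (since output overshoot × R = input overshoot: (-13 − T)·3 = -11 − T gives T = -14 dBFS).
Check: -14 + (-11 − (-14))/3 = -14 + 1 = -13 dBFS. ✓

-14 dBFS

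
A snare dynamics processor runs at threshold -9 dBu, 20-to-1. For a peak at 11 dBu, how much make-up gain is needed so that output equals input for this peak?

19 dB

The peak compresses to -9 + 20/20 = -8 dBu.
To reach 11 dBu requires 11 − (-8) = 19 dB of make-up.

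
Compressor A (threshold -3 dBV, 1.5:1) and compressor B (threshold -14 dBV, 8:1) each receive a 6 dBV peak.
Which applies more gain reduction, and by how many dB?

A: GR = 9 − 9/1.5 = 3 dB.
B: GR = 20 − 20/8 = 17.5 dB.
B applies 14.5 dB more gain reduction.

B, by 14.5 dB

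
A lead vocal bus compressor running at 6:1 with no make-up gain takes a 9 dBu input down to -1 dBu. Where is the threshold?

-3 dBu

Input is 12 dB above T (since output overshoot × R = input overshoot: (-1 − T)·6 = 9 − T gives T = -3 dBu).
Check: -3 + (9 − (-3))/6 = -3 + 2 = -1 dBu. ✓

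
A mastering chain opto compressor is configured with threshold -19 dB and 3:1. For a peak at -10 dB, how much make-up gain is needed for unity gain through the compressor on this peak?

The peak compresses to -19 + 9/3 = -16 dB.
To reach -10 dB requires -10 − (-16) = 6 dB of make-up.

6 dB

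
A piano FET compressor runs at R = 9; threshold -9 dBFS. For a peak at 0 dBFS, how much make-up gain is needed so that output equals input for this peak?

8 dB

Overshoot 9 dB → 9/9 = 1 dB after compression, so the compressed level is -9 + 1 = -8 dBFS.
Make-up = target − compressed = 0 − (-8) = 8 dB.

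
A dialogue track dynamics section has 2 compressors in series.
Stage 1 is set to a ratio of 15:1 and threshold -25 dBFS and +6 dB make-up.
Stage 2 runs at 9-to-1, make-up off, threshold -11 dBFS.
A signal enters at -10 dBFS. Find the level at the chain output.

Stage 1: overshoot 15 dB → 15/15 = 1 dB → -24 dBFS; +6 dB make-up → -18 dBFS.
Stage 2: -18 dBFS ≤ -11 dBFS, so stage 2 doesn't engage; output -18 dBFS.

-18 dBFS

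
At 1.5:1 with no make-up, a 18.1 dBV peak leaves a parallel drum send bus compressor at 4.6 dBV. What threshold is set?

Input is 40.5 dB above T (since output overshoot × R = input overshoot: (4.6 − T)·1.5 = 18.1 − T gives T = -22.4 dBV).
Check: -22.4 + (18.1 − (-22.4))/1.5 = -22.4 + 27 = 4.6 dBV. ✓

-22.4 dBV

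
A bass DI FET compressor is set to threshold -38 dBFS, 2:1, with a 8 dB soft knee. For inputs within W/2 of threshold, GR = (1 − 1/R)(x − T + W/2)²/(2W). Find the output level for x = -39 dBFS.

-39.28125 dBFS

x − T + W/2 = -39 − (-38) + 4 = 3.
GR = (1 − 1/2) × 3² / 16 = 0.5 × 9 / 16 = 0.28125 dB.
Output = -39 − 0.28125 = -39.28125 dBFS.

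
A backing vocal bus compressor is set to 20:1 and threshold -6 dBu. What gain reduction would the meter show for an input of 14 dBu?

19 dB

The signal is 20 dB above threshold.
A 20:1 ratio leaves 1 dB of that excess.
Gain reduction = 20 − 1 = 19 dB.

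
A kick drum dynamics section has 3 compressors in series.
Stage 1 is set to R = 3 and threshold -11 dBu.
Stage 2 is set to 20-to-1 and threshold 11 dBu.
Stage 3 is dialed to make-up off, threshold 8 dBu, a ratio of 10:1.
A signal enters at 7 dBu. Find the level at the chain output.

Stage 1: 7 dBu is 18 dB over -11 dBu; at 3:1 that becomes 6 dB over, giving -5 dBu.
Stage 2: below threshold (-5 ≤ 11); passes unchanged; output -5 dBu.
Stage 3: -5 dBu is at or below the 8 dBu threshold — no compression; output -5 dBu.

-5 dBu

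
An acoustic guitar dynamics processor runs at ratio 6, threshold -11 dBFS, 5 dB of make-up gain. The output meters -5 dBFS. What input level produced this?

-5 dBFS

Remove make-up: -5 − 5 = -10 dBFS.
The compressed level sits -10 − (-11) = 1 dB over threshold.
Before 6:1 compression the overshoot was 1 × 6 = 6 dB, so input = -11 + 6 = -5 dBFS.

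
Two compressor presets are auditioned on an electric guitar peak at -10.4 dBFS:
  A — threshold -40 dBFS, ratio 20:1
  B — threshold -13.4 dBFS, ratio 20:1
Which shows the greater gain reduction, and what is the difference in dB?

A, by 25.27 dB

A: GR = 29.6 − 29.6/20 = 28.12 dB.
B: GR = 3 − 3/20 = 2.85 dB.
A applies 25.27 dB more gain reduction.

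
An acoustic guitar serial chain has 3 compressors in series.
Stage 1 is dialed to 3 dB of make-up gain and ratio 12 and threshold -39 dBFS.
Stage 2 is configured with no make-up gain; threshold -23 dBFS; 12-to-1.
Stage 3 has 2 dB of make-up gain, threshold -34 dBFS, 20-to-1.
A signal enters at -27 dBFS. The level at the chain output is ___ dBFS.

Stage 1: -27 dBFS is 12 dB over -39 dBFS; at 12:1 that becomes 1 dB over, giving -38 dBFS; +3 dB make-up → -35 dBFS.
Stage 2: below threshold (-35 ≤ -23); passes unchanged; output -35 dBFS.
Stage 3: below threshold (-35 ≤ -34); passes unchanged; make-up brings it to -33 dBFS.

-33 dBFS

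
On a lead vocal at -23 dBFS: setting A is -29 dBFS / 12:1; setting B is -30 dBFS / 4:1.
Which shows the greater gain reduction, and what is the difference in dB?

A, by 0.25 dB

A: 6 dB over, compressed to 0.5 dB over, so 5.5 dB of GR.
B: 7 dB over, compressed to 1.75 dB over, so 5.25 dB of GR.
A reduces 0.25 dB more.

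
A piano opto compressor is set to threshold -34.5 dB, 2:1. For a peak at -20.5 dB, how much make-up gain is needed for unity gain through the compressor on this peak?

7 dB

Overshoot 14 dB → 14/2 = 7 dB after compression, so the compressed level is -34.5 + 7 = -27.5 dB.
Make-up = target − compressed = -20.5 − (-27.5) = 7 dB.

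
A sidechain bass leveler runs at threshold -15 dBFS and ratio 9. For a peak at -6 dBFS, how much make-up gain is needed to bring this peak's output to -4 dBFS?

Overshoot 9 dB → 9/9 = 1 dB after compression, so the compressed level is -15 + 1 = -14 dBFS.
Make-up = target − compressed = -4 − (-14) = 10 dB.

10 dB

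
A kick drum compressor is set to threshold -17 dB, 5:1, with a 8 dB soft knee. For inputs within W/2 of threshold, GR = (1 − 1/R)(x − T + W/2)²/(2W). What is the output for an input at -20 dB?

x − T + W/2 = -20 − (-17) + 4 = 1.
GR = (1 − 1/5) × 1² / 16 = 0.8 × 1 / 16 = 0.05 dB.
Output = -20 − 0.05 = -20.05 dB.

-20.05 dB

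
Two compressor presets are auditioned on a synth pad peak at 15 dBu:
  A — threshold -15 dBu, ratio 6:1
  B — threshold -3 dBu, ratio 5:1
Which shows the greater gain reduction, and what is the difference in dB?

A: overshoot 30 dB → output overshoot 5 dB → GR 25 dB.
B: overshoot 18 dB → output overshoot 3.6 dB → GR 14.4 dB.
Difference: 10.6 dB in favour of A.

A, by 10.6 dB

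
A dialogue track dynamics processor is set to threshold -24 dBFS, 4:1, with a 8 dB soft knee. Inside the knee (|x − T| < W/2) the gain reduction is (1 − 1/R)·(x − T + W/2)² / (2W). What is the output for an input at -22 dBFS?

x − T + W/2 = -22 − (-24) + 4 = 6.
GR = (1 − 1/4) × 6² / 16 = 0.75 × 36 / 16 = 1.6875 dB.
Output = -22 − 1.6875 = -23.6875 dBFS.

-23.6875 dBFS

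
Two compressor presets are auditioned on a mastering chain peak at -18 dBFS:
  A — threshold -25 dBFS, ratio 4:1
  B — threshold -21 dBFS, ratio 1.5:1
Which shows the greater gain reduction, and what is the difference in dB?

A: GR = 7 − 7/4 = 5.25 dB.
B: GR = 3 − 3/1.5 = 1 dB.
A reduces 4.25 dB more.

A, by 4.25 dB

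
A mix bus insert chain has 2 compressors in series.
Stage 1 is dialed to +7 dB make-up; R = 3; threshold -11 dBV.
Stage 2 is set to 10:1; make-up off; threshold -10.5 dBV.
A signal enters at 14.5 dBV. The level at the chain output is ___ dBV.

-9 dBV

Stage 1: 14.5 dBV is 25.5 dB over -11 dBV; at 3:1 that becomes 8.5 dB over, giving -2.5 dBV; +7 dB make-up → 4.5 dBV.
Stage 2: overshoot 15 dB → 15/10 = 1.5 dB → -9 dBV.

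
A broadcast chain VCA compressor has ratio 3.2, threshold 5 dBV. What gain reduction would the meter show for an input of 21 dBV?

The signal is 16 dB above threshold.
At 3.2:1, output sits 16/3.2 = 5 dB above threshold.
GR = overshoot in − overshoot out = 16 − 5 = 11 dB.

11 dB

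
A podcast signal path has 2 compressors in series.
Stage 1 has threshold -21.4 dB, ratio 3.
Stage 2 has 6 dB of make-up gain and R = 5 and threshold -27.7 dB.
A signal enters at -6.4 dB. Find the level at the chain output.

-19.44 dB

Stage 1: -6.4 dB is 15 dB over -21.4 dB; at 3:1 that becomes 5 dB over, giving -16.4 dB.
Stage 2: overshoot 11.3 dB → 11.3/5 = 2.26 dB → -25.44 dB; +6 dB make-up → -19.44 dB.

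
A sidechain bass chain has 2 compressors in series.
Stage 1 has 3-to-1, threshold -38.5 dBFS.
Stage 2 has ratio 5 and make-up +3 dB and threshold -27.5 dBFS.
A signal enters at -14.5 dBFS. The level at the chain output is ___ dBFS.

-27.5 dBFS

Stage 1: overshoot 24 dB → 24/3 = 8 dB → -30.5 dBFS.
Stage 2: -30.5 dBFS ≤ -27.5 dBFS, so stage 2 doesn't engage; make-up brings it to -27.5 dBFS.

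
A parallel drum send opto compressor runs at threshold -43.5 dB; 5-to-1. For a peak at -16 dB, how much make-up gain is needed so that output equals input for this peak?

Overshoot 27.5 dB → 27.5/5 = 5.5 dB after compression, so the compressed level is -43.5 + 5.5 = -38 dB.
Make-up = target − compressed = -16 − (-38) = 22 dB.

22 dB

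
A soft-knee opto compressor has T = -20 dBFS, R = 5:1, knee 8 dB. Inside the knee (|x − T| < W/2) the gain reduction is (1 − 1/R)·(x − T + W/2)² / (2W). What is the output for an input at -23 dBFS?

-23.05 dBFS

x − T + W/2 = -23 − (-20) + 4 = 1.
GR = (1 − 1/5) × 1² / 16 = 0.8 × 1 / 16 = 0.05 dB.
Output = -23 − 0.05 = -23.05 dBFS.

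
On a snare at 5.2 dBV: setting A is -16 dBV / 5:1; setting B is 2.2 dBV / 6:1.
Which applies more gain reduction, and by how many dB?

A, by 14.46 dB

A: overshoot 21.2 dB → output overshoot 4.24 dB → GR 16.96 dB.
B: overshoot 3 dB → output overshoot 0.5 dB → GR 2.5 dB.
A applies 14.46 dB more gain reduction.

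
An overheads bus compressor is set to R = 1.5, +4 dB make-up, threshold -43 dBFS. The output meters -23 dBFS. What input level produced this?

-19 dBFS

Remove make-up: -23 − 4 = -27 dBFS.
The compressed level sits -27 − (-43) = 16 dB over threshold.
Input overshoot = R × output overshoot = 24 dB → input = -43 + 24 = -19 dBFS.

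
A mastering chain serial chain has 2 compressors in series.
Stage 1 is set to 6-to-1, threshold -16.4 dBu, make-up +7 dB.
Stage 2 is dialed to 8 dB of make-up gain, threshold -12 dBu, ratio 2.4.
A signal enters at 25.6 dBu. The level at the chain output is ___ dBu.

0 dBu

Stage 1: 42 dB above -16.4 dBu, reduced 6:1 to 7 dB above → -9.4 dBu; +7 dB make-up → -2.4 dBu.
Stage 2: overshoot 9.6 dB → 9.6/2.4 = 4 dB → -8 dBu; +8 dB make-up → 0 dBu.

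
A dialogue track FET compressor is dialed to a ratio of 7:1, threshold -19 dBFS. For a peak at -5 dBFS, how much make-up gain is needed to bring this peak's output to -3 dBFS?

14 dB

The peak compresses to -19 + 14/7 = -17 dBFS.
To reach -3 dBFS requires -3 − (-17) = 14 dB of make-up.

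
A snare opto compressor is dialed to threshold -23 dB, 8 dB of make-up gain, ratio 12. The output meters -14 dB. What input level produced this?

Stripping the +8 dB make-up gives -22 dB at the gain stage.
The compressed level sits -22 − (-23) = 1 dB over threshold.
Input overshoot = R × output overshoot = 12 dB → input = -23 + 12 = -11 dB.

-11 dB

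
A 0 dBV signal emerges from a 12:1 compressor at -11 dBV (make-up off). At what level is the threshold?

Let T be the threshold. Output overshoot = (input overshoot)/R, so -11 − T = (0 − T)/12.
12·(-11 − T) = 0 − T → 11·T = -132 − 0 = -132.
T = -132/11 = -12 dBV.

-12 dBV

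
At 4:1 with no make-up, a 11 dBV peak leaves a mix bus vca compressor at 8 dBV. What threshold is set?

Let T be the threshold. Output overshoot = (input overshoot)/R, so 8 − T = (11 − T)/4.
4·(8 − T) = 11 − T → 3·T = 32 − 11 = 21.
T = 21/3 = 7 dBV.

7 dBV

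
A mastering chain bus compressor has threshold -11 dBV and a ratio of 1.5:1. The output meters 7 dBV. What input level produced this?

Post-compression overshoot = 7 − (-11) = 18 dB.
Undo the ratio: input overshoot = 18 × 1.5 = 27 dB, giving input = 16 dBV.

16 dBV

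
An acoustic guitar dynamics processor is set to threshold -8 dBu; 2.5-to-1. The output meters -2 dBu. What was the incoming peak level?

That's 6 dB above the -8 dBu threshold.
Input overshoot = R × output overshoot = 15 dB → input = -8 + 15 = 7 dBu.

7 dBu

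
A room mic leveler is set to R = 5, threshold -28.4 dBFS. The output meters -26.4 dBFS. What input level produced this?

-18.4 dBFS

The compressed level sits -26.4 − (-28.4) = 2 dB over threshold.
Undo the ratio: input overshoot = 2 × 5 = 10 dB, giving input = -18.4 dBFS.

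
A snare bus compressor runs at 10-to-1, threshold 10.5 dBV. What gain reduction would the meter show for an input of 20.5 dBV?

Overshoot = 20.5 − 10.5 = 10 dB.
At 10:1, output sits 10/10 = 1 dB above threshold.
GR = overshoot in − overshoot out = 10 − 1 = 9 dB.

9 dB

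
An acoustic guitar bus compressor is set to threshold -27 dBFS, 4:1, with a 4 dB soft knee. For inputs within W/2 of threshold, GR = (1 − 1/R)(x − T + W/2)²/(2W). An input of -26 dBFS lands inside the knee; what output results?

x − T + W/2 = -26 − (-27) + 2 = 3.
GR = (1 − 1/4) × 3² / 8 = 0.75 × 9 / 8 = 0.84375 dB.
Output = -26 − 0.84375 = -26.84375 dBFS.

-26.84375 dBFS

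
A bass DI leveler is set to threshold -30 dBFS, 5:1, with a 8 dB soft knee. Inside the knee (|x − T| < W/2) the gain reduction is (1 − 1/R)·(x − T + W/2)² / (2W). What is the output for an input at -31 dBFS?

x − T + W/2 = -31 − (-30) + 4 = 3.
GR = (1 − 1/5) × 3² / 16 = 0.8 × 9 / 16 = 0.45 dB.
Output = -31 − 0.45 = -31.45 dBFS.

-31.45 dBFS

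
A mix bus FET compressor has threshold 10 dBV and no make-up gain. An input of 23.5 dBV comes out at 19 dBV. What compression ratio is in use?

1.5:1

Input overshoot = 23.5 − 10 = 13.5 dB; output overshoot = 19 − 10 = 9 dB.
Ratio = 13.5 / 9 = 1.5.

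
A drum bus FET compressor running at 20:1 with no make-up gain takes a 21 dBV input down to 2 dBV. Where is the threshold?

1 dBV

Gain reduction = 21 − 2 = 19 dB; output overshoot = GR / (R − 1) = 19 / 19 = 1 dB.
Threshold = output − output overshoot = 2 − 1 = 1 dBV.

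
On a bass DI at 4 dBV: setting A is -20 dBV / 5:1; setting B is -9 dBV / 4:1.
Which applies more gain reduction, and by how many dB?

A: overshoot 24 dB → output overshoot 4.8 dB → GR 19.2 dB.
B: overshoot 13 dB → output overshoot 3.25 dB → GR 9.75 dB.
A reduces 9.45 dB more.

A, by 9.45 dB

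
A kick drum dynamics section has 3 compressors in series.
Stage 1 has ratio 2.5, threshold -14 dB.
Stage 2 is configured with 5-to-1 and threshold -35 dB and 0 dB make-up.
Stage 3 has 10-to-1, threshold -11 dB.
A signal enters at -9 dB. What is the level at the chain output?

Stage 1: 5 dB above -14 dB, reduced 2.5:1 to 2 dB above → -12 dB.
Stage 2: overshoot 23 dB → 23/5 = 4.6 dB → -30.4 dB.
Stage 3: -30.4 dB ≤ -11 dB, so stage 3 doesn't engage; output -30.4 dB.

-30.4 dB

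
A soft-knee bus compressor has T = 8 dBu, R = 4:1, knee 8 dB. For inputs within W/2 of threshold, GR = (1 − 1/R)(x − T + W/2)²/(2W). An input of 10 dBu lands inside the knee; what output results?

8.3125 dBu

x − T + W/2 = 10 − 8 + 4 = 6.
GR = (1 − 1/4) × 6² / 16 = 0.75 × 36 / 16 = 1.6875 dB.
Output = 10 − 1.6875 = 8.3125 dBu.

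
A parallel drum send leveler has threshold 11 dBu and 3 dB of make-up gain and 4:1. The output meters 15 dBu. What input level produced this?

Before make-up, the level was 15 − 3 = 12 dBu.
The compressed level sits 12 − 11 = 1 dB over threshold.
Input overshoot = R × output overshoot = 4 dB → input = 11 + 4 = 15 dBu.

15 dBu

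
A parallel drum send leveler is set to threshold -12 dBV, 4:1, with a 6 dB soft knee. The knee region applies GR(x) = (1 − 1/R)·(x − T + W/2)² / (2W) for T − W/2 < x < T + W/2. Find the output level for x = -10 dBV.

x − T + W/2 = -10 − (-12) + 3 = 5.
GR = (1 − 1/4) × 5² / 12 = 0.75 × 25 / 12 = 1.5625 dB.
Output = -10 − 1.5625 = -11.5625 dBV.

-11.5625 dBV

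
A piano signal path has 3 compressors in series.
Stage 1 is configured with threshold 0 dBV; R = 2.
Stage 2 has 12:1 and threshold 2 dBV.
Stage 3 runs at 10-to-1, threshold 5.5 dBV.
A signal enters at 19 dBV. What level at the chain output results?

2.625 dBV

Stage 1: overshoot 19 dB → 19/2 = 9.5 dB → 9.5 dBV.
Stage 2: 9.5 dBV is 7.5 dB over 2 dBV; at 12:1 that becomes 0.625 dB over, giving 2.625 dBV.
Stage 3: 2.625 dBV ≤ 5.5 dBV, so stage 3 doesn't engage; output 2.625 dBV.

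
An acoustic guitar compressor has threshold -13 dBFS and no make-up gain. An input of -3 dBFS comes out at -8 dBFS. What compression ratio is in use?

Input overshoot = -3 − (-13) = 10 dB; output overshoot = -8 − (-13) = 5 dB.
Ratio = 10 / 5 = 2.

2:1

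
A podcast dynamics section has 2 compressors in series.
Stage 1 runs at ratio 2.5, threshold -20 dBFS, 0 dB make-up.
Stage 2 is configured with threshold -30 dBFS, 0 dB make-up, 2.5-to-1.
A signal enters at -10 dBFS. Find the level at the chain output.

-24.4 dBFS

Stage 1: -10 dBFS is 10 dB over -20 dBFS; at 2.5:1 that becomes 4 dB over, giving -16 dBFS.
Stage 2: -16 dBFS is 14 dB over -30 dBFS; at 2.5:1 that becomes 5.6 dB over, giving -24.4 dBFS.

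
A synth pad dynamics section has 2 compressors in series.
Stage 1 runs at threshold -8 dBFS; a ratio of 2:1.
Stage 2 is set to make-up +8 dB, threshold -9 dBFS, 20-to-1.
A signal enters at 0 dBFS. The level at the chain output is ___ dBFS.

-0.75 dBFS

Stage 1: 0 dBFS is 8 dB over -8 dBFS; at 2:1 that becomes 4 dB over, giving -4 dBFS.
Stage 2: 5 dB above -9 dBFS, reduced 20:1 to 0.25 dB above → -8.75 dBFS; +8 dB make-up → -0.75 dBFS.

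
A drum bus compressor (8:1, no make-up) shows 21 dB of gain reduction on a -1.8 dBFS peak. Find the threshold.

Gain reduction = -1.8 − (-22.8) = 21 dB; output overshoot = GR / (R − 1) = 21 / 7 = 3 dB.
Threshold = output − output overshoot = -22.8 − 3 = -25.8 dBFS.

-25.8 dBFS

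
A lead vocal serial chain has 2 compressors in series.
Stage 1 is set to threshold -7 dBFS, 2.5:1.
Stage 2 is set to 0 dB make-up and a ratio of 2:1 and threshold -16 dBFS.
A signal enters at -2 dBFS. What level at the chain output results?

Stage 1: overshoot 5 dB → 5/2.5 = 2 dB → -5 dBFS.
Stage 2: 11 dB above -16 dBFS, reduced 2:1 to 5.5 dB above → -10.5 dBFS.

-10.5 dBFS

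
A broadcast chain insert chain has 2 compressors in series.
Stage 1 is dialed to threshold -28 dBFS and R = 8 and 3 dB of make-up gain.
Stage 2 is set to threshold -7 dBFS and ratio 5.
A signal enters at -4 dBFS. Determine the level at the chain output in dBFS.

Stage 1: 24 dB above -28 dBFS, reduced 8:1 to 3 dB above → -25 dBFS; +3 dB make-up → -22 dBFS.
Stage 2: -22 dBFS ≤ -7 dBFS, so stage 2 doesn't engage; output -22 dBFS.

-22 dBFS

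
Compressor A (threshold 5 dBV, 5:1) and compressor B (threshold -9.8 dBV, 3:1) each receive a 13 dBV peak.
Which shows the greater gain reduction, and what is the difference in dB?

A: 8 dB over, compressed to 1.6 dB over, so 6.4 dB of GR.
B: 22.8 dB over, compressed to 7.6 dB over, so 15.2 dB of GR.
Difference: 8.8 dB in favour of B.

B, by 8.8 dB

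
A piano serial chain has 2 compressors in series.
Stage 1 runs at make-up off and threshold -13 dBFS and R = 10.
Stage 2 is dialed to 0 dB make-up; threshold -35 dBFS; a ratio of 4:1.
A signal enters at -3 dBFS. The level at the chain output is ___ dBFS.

Stage 1: -3 dBFS is 10 dB over -13 dBFS; at 10:1 that becomes 1 dB over, giving -12 dBFS.
Stage 2: -12 dBFS is 23 dB over -35 dBFS; at 4:1 that becomes 5.75 dB over, giving -29.25 dBFS.

-29.25 dBFS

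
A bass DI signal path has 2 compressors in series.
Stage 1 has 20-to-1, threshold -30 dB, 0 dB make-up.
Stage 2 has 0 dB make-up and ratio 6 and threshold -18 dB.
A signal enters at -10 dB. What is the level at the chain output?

Stage 1: -10 dB is 20 dB over -30 dB; at 20:1 that becomes 1 dB over, giving -29 dB.
Stage 2: -29 dB is at or below the -18 dB threshold — no compression; output -29 dB.

-29 dB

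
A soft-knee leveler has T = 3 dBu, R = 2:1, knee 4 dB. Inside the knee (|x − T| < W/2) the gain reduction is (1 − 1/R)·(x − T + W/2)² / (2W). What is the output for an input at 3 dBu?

x − T + W/2 = 3 − 3 + 2 = 2.
GR = (1 − 1/2) × 2² / 8 = 0.5 × 4 / 8 = 0.25 dB.
Output = 3 − 0.25 = 2.75 dBu.

2.75 dBu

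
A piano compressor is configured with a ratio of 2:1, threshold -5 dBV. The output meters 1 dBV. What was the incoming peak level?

That's 6 dB above the -5 dBV threshold.
Input overshoot = R × output overshoot = 12 dB → input = -5 + 12 = 7 dBV.

7 dBV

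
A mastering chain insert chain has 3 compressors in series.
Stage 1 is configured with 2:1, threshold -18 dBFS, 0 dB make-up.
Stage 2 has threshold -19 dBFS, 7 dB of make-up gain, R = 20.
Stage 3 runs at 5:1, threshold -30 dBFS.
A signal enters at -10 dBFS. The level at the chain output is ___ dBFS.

-26.35 dBFS

Stage 1: 8 dB above -18 dBFS, reduced 2:1 to 4 dB above → -14 dBFS.
Stage 2: 5 dB above -19 dBFS, reduced 20:1 to 0.25 dB above → -18.75 dBFS; +7 dB make-up → -11.75 dBFS.
Stage 3: 18.25 dB above -30 dBFS, reduced 5:1 to 3.65 dB above → -26.35 dBFS.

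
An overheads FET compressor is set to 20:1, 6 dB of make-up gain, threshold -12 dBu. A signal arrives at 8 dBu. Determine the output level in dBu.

-5 dBu

8 dBu sits 20 dB over threshold.
20:1 compression reduces that to 20/20 = 1 dB over.
That puts the output at -11 dBu; make-up adds 6 dB, giving -5 dBu.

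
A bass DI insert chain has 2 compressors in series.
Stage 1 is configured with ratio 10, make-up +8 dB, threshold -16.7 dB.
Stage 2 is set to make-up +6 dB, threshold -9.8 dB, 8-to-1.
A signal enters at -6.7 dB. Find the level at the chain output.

-3.5375 dB

Stage 1: 10 dB above -16.7 dB, reduced 10:1 to 1 dB above → -15.7 dB; +8 dB make-up → -7.7 dB.
Stage 2: 2.1 dB above -9.8 dB, reduced 8:1 to 0.2625 dB above → -9.5375 dB; +6 dB make-up → -3.5375 dB.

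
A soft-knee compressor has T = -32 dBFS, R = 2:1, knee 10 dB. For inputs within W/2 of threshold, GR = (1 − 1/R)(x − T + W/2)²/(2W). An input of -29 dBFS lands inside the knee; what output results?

-30.6 dBFS

x − T + W/2 = -29 − (-32) + 5 = 8.
GR = (1 − 1/2) × 8² / 20 = 0.5 × 64 / 20 = 1.6 dB.
Output = -29 − 1.6 = -30.6 dBFS.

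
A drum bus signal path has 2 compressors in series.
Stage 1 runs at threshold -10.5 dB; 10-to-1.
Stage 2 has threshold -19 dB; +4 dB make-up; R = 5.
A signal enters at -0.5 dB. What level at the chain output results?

Stage 1: -0.5 dB is 10 dB over -10.5 dB; at 10:1 that becomes 1 dB over, giving -9.5 dB.
Stage 2: 9.5 dB above -19 dB, reduced 5:1 to 1.9 dB above → -17.1 dB; +4 dB make-up → -13.1 dB.

-13.1 dB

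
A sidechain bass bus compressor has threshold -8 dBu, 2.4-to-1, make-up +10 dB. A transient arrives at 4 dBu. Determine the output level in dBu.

7 dBu

The input is 12 dB above the -8 dBu threshold.
The 12 dB excess becomes 5 dB after 2.4:1 reduction.
So the level is -8 + 5 = -3 dBu; make-up adds 10 dB, giving 7 dBu.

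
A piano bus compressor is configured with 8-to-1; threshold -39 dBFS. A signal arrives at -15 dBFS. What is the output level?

The input is 24 dB above the -39 dBFS threshold.
The 24 dB excess becomes 3 dB after 8:1 reduction.
So the level is -39 + 3 = -36 dBFS.

-36 dBFS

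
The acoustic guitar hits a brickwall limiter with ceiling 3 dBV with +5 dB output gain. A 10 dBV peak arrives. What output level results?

At ∞:1, everything above 3 dBV is held at the ceiling.
Output gain then adds 5 dB: 3 + 5 = 8 dBV.

8 dBV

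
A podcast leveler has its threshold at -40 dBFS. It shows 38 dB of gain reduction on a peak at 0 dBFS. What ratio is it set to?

20:1

Input overshoot = 0 − (-40) = 40 dB.
Output overshoot = 40 − 38 = 2 dB.
Ratio = input overshoot / output overshoot = 40 / 2 = 20.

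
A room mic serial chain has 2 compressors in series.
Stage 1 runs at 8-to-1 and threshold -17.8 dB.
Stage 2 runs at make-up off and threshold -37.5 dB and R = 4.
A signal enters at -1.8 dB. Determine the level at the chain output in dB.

-32.075 dB

Stage 1: 16 dB above -17.8 dB, reduced 8:1 to 2 dB above → -15.8 dB.
Stage 2: -15.8 dB is 21.7 dB over -37.5 dB; at 4:1 that becomes 5.425 dB over, giving -32.075 dB.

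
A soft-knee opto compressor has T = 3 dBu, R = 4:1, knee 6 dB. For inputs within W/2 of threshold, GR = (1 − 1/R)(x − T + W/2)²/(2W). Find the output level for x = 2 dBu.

x − T + W/2 = 2 − 3 + 3 = 2.
GR = (1 − 1/4) × 2² / 12 = 0.75 × 4 / 12 = 0.25 dB.
Output = 2 − 0.25 = 1.75 dBu.

1.75 dBu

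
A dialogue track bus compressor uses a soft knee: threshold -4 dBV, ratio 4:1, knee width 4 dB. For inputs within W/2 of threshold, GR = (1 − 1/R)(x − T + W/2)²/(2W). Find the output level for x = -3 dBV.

x − T + W/2 = -3 − (-4) + 2 = 3.
GR = (1 − 1/4) × 3² / 8 = 0.75 × 9 / 8 = 0.84375 dB.
Output = -3 − 0.84375 = -3.84375 dBV.

-3.84375 dBV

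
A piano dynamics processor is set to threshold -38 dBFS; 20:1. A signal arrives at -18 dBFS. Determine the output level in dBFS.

-37 dBFS

-18 dBFS sits 20 dB over threshold.
20:1 compression reduces that to 20/20 = 1 dB over.
So the level is -38 + 1 = -37 dBFS.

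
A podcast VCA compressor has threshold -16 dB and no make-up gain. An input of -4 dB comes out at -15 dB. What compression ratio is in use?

12:1

Input overshoot = -4 − (-16) = 12 dB; output overshoot = -15 − (-16) = 1 dB.
Ratio = 12 / 1 = 12.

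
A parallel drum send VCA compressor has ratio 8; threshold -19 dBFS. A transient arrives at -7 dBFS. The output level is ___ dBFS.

Overshoot: -7 − (-19) = 12 dB.
The 12 dB excess becomes 1.5 dB after 8:1 reduction.
That puts the output at -17.5 dBFS.

-17.5 dBFS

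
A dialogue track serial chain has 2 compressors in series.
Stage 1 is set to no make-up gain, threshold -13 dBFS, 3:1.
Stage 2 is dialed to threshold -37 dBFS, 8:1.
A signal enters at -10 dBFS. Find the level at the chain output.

Stage 1: 3 dB above -13 dBFS, reduced 3:1 to 1 dB above → -12 dBFS.
Stage 2: -12 dBFS is 25 dB over -37 dBFS; at 8:1 that becomes 3.125 dB over, giving -33.875 dBFS.

-33.875 dBFS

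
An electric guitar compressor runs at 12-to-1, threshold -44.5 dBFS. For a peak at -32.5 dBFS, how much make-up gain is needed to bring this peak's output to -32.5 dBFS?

11 dB

The peak compresses to -44.5 + 12/12 = -43.5 dBFS.
To reach -32.5 dBFS requires -32.5 − (-43.5) = 11 dB of make-up.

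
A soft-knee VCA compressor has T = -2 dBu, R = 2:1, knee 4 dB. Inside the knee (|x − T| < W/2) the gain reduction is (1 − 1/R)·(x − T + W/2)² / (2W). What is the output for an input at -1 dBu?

x − T + W/2 = -1 − (-2) + 2 = 3.
GR = (1 − 1/2) × 3² / 8 = 0.5 × 9 / 8 = 0.5625 dB.
Output = -1 − 0.5625 = -1.5625 dBu.

-1.5625 dBu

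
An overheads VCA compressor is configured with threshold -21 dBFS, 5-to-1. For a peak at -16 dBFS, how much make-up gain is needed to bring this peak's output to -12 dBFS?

8 dB

Without make-up, output = threshold + overshoot/5 = -21 + 1 = -20 dBFS.
Gap to target: 8 dB.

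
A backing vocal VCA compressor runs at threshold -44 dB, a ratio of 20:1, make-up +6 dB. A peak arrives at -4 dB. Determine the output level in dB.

Overshoot: -4 − (-44) = 40 dB.
20:1 compression reduces that to 40/20 = 2 dB over.
That puts the output at -42 dB; make-up adds 6 dB, giving -36 dB.

-36 dB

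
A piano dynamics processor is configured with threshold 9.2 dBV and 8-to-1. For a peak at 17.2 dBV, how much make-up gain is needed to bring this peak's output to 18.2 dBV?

Without make-up, output = threshold + overshoot/8 = 9.2 + 1 = 10.2 dBV.
Gap to target: 8 dB.

8 dB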